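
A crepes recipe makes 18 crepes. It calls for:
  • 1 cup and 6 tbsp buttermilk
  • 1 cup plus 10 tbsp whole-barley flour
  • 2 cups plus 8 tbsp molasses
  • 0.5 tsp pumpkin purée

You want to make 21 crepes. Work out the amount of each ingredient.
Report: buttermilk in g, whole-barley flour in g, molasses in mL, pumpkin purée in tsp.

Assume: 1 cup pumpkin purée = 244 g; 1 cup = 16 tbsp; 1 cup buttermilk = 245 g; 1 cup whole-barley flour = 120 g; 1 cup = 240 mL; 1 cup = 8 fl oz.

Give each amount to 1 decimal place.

buttermilk: 393.0 g; whole-barley flour: 227.5 g; molasses: 700.0 mL; pumpkin purée: 0.6 tsp

Scaling factor: 21/18 = 7/6.
buttermilk: (1 cup + 6 tbsp = 1.375 cup) × 7/6 × 245 g/cup ≈ 393.0 g
whole-barley flour: (1 cup + 10 tbsp = 1.625 cup) × 7/6 × 120 g/cup = 227.5 g
molasses: (2 cup + 8 tbsp = 2.5 cup) × 7/6 × 240 mL/cup = 700.0 mL
pumpkin purée: 0.5 tsp × 7/6 ≈ 0.6 tsp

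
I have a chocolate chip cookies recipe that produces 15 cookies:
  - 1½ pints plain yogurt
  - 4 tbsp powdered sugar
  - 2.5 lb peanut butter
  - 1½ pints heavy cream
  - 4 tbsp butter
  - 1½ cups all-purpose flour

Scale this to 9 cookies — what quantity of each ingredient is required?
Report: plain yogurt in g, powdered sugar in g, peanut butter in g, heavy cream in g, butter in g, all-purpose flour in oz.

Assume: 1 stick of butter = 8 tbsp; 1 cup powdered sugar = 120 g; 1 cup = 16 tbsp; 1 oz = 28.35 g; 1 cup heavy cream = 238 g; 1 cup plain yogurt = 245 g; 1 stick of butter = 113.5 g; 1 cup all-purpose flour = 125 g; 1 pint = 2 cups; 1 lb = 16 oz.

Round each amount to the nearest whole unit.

plain yogurt: 441 g; powdered sugar: 18 g; peanut butter: 680 g; heavy cream: 428 g; butter: 34 g; all-purpose flour: 4 oz

Scaling factor: 9/15 = 3/5 = 0.6.
plain yogurt: 1.5 pint × 3/5 × 2 cup/pint × 245 g/cup = 441 g
powdered sugar: 4 tbsp × 3/5 ÷ 16 tbsp/cup × 120 g/cup = 18 g
peanut butter: 2.5 lb × 3/5 × 16 oz/lb × 28.35 g/oz ≈ 680 g
heavy cream: 1.5 pint × 3/5 × 2 cup/pint × 238 g/cup ≈ 428 g
butter: 4 tbsp × 3/5 ÷ 8 tbsp/stick × 113.5 g/stick ≈ 34 g
all-purpose flour: 1.5 cup × 3/5 × 125 g/cup ÷ 28.35 g/oz ≈ 4 oz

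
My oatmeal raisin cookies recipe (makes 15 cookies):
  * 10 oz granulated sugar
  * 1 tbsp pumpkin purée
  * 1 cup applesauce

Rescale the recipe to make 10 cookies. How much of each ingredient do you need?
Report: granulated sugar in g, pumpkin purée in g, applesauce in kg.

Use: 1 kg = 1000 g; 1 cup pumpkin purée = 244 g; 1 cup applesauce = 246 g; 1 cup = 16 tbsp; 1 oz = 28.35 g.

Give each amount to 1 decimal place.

Scaling factor: 10/15 = 2/3.
granulated sugar: 10 oz × 2/3 × 28.35 g/oz = 189.0 g
pumpkin purée: 1 tbsp × 2/3 ÷ 16 tbsp/cup × 244 g/cup ≈ 10.2 g
applesauce: 1 cup × 2/3 × 246 g/cup ÷ 1000 g/kg ≈ 0.2 kg

granulated sugar: 189.0 g; pumpkin purée: 10.2 g; applesauce: 0.2 kg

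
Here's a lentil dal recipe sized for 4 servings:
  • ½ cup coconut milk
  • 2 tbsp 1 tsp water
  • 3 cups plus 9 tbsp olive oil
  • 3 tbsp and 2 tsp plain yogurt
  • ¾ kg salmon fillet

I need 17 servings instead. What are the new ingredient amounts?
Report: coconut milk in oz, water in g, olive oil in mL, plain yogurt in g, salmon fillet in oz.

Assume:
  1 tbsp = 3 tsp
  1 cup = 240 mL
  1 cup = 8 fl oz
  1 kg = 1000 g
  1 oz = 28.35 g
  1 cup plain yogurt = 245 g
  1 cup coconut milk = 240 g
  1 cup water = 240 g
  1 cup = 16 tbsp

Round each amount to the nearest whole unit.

Scaling factor: 17/4 = 4.25.
coconut milk: 0.5 cup × 17/4 × 240 g/cup ÷ 28.35 g/oz ≈ 18 oz
water: (2 tbsp + 1 tsp = 7/3 tbsp) × 17/4 ÷ 16 tbsp/cup × 240 g/cup ≈ 149 g
olive oil: (3 cup + 9 tbsp = 3.5625 cup) × 17/4 × 240 mL/cup ≈ 3634 mL
plain yogurt: (3 tbsp + 2 tsp = 11/3 tbsp) × 17/4 ÷ 16 tbsp/cup × 245 g/cup ≈ 239 g
salmon fillet: 0.75 kg × 17/4 × 1000 g/kg ÷ 28.35 g/oz ≈ 112 oz

coconut milk: 18 oz; water: 149 g; olive oil: 3634 mL; plain yogurt: 239 g; salmon fillet: 112 oz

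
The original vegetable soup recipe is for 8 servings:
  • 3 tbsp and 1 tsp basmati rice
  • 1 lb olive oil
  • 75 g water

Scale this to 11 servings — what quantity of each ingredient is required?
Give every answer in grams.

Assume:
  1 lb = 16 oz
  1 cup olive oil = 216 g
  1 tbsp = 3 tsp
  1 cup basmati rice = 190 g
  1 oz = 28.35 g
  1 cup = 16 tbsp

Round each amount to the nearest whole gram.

Scaling factor: 11/8 = 1.375.
basmati rice: (3 tbsp + 1 tsp = 10/3 tbsp) × 11/8 ÷ 16 tbsp/cup × 190 g/cup ≈ 54 g
olive oil: 1 lb × 11/8 × 16 oz/lb × 28.35 g/oz ≈ 624 g
water: 75 g × 11/8 ≈ 103 g

basmati rice: 54 g; olive oil: 624 g; water: 103 g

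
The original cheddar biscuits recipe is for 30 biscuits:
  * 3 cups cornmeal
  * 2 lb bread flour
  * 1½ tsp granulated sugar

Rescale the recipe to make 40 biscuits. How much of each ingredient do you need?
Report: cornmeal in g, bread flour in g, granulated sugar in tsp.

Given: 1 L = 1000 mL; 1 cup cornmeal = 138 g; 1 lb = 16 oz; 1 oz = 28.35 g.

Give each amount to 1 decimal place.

Scaling factor: 40/30 = 4/3.
cornmeal: 3 cup × 4/3 × 138 g/cup = 552.0 g
bread flour: 2 lb × 4/3 × 16 oz/lb × 28.35 g/oz = 1209.6 g
granulated sugar: 1.5 tsp × 4/3 = 2.0 tsp

cornmeal: 552.0 g; bread flour: 1209.6 g; granulated sugar: 2.0 tsp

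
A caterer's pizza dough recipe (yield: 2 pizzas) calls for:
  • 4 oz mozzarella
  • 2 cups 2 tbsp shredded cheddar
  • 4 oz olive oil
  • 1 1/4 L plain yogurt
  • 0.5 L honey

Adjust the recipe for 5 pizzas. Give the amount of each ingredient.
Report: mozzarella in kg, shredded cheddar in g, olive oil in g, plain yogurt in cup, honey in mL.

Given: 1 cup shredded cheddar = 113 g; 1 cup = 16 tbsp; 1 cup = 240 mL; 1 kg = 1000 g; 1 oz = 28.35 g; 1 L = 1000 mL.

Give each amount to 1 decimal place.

Scaling factor: 5/2 = 2.5.
mozzarella: 4 oz × 5/2 × 28.35 g/oz ÷ 1000 g/kg ≈ 0.3 kg
shredded cheddar: (2 cup + 2 tbsp = 2.125 cup) × 5/2 × 113 g/cup ≈ 600.3 g
olive oil: 4 oz × 5/2 × 28.35 g/oz = 283.5 g
plain yogurt: 1.25 L × 5/2 × 1000 mL/L ÷ 240 mL/cup ≈ 13.0 cup
honey: 0.5 L × 5/2 × 1000 mL/L = 1250.0 mL

mozzarella: 0.3 kg; shredded cheddar: 600.3 g; olive oil: 283.5 g; plain yogurt: 13.0 cup; honey: 1250.0 mL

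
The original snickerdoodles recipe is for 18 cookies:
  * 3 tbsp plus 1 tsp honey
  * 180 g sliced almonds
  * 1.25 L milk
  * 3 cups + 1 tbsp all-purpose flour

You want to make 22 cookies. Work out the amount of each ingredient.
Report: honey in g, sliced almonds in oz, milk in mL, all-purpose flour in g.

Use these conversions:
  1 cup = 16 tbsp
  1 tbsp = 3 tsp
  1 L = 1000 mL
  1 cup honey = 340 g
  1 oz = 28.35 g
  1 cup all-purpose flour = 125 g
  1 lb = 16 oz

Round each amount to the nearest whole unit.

Scaling factor: 22/18 = 11/9.
honey: (3 tbsp + 1 tsp = 10/3 tbsp) × 11/9 ÷ 16 tbsp/cup × 340 g/cup ≈ 87 g
sliced almonds: 180 g × 11/9 ÷ 28.35 g/oz ≈ 8 oz
milk: 1.25 L × 11/9 × 1000 mL/L ≈ 1528 mL
all-purpose flour: (3 cup + 1 tbsp = 3.0625 cup) × 11/9 × 125 g/cup ≈ 468 g

honey: 87 g; sliced almonds: 8 oz; milk: 1528 mL; all-purpose flour: 468 g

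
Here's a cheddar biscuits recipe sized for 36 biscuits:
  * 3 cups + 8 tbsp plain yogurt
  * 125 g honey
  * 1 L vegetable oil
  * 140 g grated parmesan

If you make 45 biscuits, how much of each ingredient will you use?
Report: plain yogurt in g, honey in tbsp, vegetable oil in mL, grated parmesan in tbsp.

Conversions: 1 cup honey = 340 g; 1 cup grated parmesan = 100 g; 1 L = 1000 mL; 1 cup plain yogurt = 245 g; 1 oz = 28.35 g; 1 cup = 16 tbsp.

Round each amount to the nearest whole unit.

Scaling factor: 45/36 = 5/4 = 1.25.
plain yogurt: (3 cup + 8 tbsp = 3.5 cup) × 5/4 × 245 g/cup ≈ 1072 g
honey: 125 g × 5/4 ÷ 340 g/cup × 16 tbsp/cup ≈ 7 tbsp
vegetable oil: 1 L × 5/4 × 1000 mL/L = 1250 mL
grated parmesan: 140 g × 5/4 ÷ 100 g/cup × 16 tbsp/cup = 28 tbsp

plain yogurt: 1072 g; honey: 7 tbsp; vegetable oil: 1250 mL; grated parmesan: 28 tbsp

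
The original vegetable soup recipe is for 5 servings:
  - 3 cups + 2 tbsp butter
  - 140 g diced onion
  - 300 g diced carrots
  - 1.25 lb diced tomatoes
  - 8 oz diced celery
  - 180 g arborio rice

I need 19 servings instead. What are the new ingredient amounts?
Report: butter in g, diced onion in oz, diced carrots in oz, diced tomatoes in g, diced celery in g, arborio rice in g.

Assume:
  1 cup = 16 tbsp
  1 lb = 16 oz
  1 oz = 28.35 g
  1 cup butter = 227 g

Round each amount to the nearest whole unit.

Scaling factor: 19/5 = 3.8.
butter: (3 cup + 2 tbsp = 3.125 cup) × 19/5 × 227 g/cup ≈ 2696 g
diced onion: 140 g × 19/5 ÷ 28.35 g/oz ≈ 19 oz
diced carrots: 300 g × 19/5 ÷ 28.35 g/oz ≈ 40 oz
diced tomatoes: 1.25 lb × 19/5 × 16 oz/lb × 28.35 g/oz ≈ 2155 g
diced celery: 8 oz × 19/5 × 28.35 g/oz ≈ 862 g
arborio rice: 180 g × 19/5 = 684 g

butter: 2696 g; diced onion: 19 oz; diced carrots: 40 oz; diced tomatoes: 2155 g; diced celery: 862 g; arborio rice: 684 g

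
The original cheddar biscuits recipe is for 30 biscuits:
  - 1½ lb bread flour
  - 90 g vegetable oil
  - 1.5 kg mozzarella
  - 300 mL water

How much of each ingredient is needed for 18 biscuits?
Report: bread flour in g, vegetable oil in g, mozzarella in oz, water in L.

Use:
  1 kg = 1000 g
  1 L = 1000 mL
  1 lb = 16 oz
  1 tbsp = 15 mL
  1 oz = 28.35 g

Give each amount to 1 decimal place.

bread flour: 408.2 g; vegetable oil: 54.0 g; mozzarella: 31.7 oz; water: 0.2 L

Scaling factor: 18/30 = 3/5 = 0.6.
bread flour: 1.5 lb × 3/5 × 16 oz/lb × 28.35 g/oz ≈ 408.2 g
vegetable oil: 90 g × 3/5 = 54.0 g
mozzarella: 1.5 kg × 3/5 × 1000 g/kg ÷ 28.35 g/oz ≈ 31.7 oz
water: 300 mL × 3/5 ÷ 1000 mL/L ≈ 0.2 L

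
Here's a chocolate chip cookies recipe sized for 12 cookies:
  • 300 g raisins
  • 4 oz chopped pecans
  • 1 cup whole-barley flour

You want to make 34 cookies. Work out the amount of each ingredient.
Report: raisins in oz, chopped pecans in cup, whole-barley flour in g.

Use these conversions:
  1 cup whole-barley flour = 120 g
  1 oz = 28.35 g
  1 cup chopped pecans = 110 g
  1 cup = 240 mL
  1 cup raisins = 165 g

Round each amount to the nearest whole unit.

Scaling factor: 34/12 = 17/6.
raisins: 300 g × 17/6 ÷ 28.35 g/oz ≈ 30 oz
chopped pecans: 4 oz × 17/6 × 28.35 g/oz ÷ 110 g/cup ≈ 3 cup
whole-barley flour: 1 cup × 17/6 × 120 g/cup = 340 g

raisins: 30 oz; chopped pecans: 3 cup; whole-barley flour: 340 g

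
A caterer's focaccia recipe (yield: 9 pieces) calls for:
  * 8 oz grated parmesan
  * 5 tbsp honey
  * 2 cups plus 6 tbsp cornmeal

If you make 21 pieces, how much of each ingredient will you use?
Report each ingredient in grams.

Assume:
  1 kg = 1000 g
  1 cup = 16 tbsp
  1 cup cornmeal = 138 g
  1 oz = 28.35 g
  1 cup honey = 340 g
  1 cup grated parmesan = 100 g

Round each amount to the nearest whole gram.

Scaling factor: 21/9 = 7/3.
grated parmesan: 8 oz × 7/3 × 28.35 g/oz ≈ 529 g
honey: 5 tbsp × 7/3 ÷ 16 tbsp/cup × 340 g/cup ≈ 248 g
cornmeal: (2 cup + 6 tbsp = 2.375 cup) × 7/3 × 138 g/cup ≈ 765 g

grated parmesan: 529 g; honey: 248 g; cornmeal: 765 g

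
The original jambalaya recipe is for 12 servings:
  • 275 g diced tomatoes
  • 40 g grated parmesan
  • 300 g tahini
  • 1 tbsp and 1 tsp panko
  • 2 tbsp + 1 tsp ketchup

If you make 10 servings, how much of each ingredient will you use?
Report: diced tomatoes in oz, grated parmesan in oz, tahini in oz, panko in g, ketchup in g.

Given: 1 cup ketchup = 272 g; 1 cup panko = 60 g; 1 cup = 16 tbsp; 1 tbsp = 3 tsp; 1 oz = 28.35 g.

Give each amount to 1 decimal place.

Scaling factor: 10/12 = 5/6.
diced tomatoes: 275 g × 5/6 ÷ 28.35 g/oz ≈ 8.1 oz
grated parmesan: 40 g × 5/6 ÷ 28.35 g/oz ≈ 1.2 oz
tahini: 300 g × 5/6 ÷ 28.35 g/oz ≈ 8.8 oz
panko: (1 tbsp + 1 tsp = 4/3 tbsp) × 5/6 ÷ 16 tbsp/cup × 60 g/cup ≈ 4.2 g
ketchup: (2 tbsp + 1 tsp = 7/3 tbsp) × 5/6 ÷ 16 tbsp/cup × 272 g/cup ≈ 33.1 g

diced tomatoes: 8.1 oz; grated parmesan: 1.2 oz; tahini: 8.8 oz; panko: 4.2 g; ketchup: 33.1 g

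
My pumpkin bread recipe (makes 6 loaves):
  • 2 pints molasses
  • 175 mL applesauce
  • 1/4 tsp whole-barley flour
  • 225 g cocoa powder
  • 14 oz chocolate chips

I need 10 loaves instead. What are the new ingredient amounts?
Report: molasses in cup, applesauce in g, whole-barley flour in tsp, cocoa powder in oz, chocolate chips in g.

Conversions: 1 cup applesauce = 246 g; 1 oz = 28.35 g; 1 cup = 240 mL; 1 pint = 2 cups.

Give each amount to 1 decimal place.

Scaling factor: 10/6 = 5/3.
molasses: 2 pint × 5/3 × 2 cup/pint ≈ 6.7 cup
applesauce: 175 mL × 5/3 ÷ 240 mL/cup × 246 g/cup ≈ 299.0 g
whole-barley flour: 0.25 tsp × 5/3 ≈ 0.4 tsp
cocoa powder: 225 g × 5/3 ÷ 28.35 g/oz ≈ 13.2 oz
chocolate chips: 14 oz × 5/3 × 28.35 g/oz = 661.5 g

molasses: 6.7 cup; applesauce: 299.0 g; whole-barley flour: 0.4 tsp; cocoa powder: 13.2 oz; chocolate chips: 661.5 g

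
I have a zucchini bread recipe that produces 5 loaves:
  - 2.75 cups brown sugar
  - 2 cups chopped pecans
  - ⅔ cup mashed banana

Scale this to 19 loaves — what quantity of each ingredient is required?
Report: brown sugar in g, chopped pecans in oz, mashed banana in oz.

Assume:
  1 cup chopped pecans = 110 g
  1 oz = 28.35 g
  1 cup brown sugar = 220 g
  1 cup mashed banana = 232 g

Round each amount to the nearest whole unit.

Scaling factor: 19/5 = 3.8.
brown sugar: 2.75 cup × 19/5 × 220 g/cup = 2299 g
chopped pecans: 2 cup × 19/5 × 110 g/cup ÷ 28.35 g/oz ≈ 29 oz
mashed banana: 2/3 cup × 19/5 × 232 g/cup ÷ 28.35 g/oz ≈ 21 oz

brown sugar: 2299 g; chopped pecans: 29 oz; mashed banana: 21 oz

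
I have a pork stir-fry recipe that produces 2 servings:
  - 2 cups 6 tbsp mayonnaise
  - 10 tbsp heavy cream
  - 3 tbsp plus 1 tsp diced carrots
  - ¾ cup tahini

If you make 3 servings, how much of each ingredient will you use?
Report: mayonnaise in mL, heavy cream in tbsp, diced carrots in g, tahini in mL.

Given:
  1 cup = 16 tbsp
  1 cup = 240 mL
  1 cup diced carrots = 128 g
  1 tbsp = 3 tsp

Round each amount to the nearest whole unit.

Scaling factor: 3/2 = 1.5.
mayonnaise: (2 cup + 6 tbsp = 2.375 cup) × 3/2 × 240 mL/cup = 855 mL
heavy cream: 10 tbsp × 3/2 = 15 tbsp
diced carrots: (3 tbsp + 1 tsp = 10/3 tbsp) × 3/2 ÷ 16 tbsp/cup × 128 g/cup = 40 g
tahini: 0.75 cup × 3/2 × 240 mL/cup = 270 mL

mayonnaise: 855 mL; heavy cream: 15 tbsp; diced carrots: 40 g; tahini: 270 mL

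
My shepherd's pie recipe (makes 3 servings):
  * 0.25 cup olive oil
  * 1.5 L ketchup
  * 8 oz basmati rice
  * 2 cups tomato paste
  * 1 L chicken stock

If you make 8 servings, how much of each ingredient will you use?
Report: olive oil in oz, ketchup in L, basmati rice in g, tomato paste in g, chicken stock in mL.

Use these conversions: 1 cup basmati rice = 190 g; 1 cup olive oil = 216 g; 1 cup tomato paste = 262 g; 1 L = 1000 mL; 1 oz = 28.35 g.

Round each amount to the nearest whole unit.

olive oil: 5 oz; ketchup: 4 L; basmati rice: 605 g; tomato paste: 1397 g; chicken stock: 2667 mL

Scaling factor: 8/3.
olive oil: 0.25 cup × 8/3 × 216 g/cup ÷ 28.35 g/oz ≈ 5 oz
ketchup: 1.5 L × 8/3 = 4 L
basmati rice: 8 oz × 8/3 × 28.35 g/oz ≈ 605 g
tomato paste: 2 cup × 8/3 × 262 g/cup ≈ 1397 g
chicken stock: 1 L × 8/3 × 1000 mL/L ≈ 2667 mL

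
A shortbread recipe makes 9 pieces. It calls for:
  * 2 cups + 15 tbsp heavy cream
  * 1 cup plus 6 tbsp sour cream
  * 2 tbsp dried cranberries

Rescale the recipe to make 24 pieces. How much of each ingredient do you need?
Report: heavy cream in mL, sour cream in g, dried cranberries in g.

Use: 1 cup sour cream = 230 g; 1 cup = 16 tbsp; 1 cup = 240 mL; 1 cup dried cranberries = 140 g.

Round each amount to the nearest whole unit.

Scaling factor: 24/9 = 8/3.
heavy cream: (2 cup + 15 tbsp = 2.9375 cup) × 8/3 × 240 mL/cup = 1880 mL
sour cream: (1 cup + 6 tbsp = 1.375 cup) × 8/3 × 230 g/cup ≈ 843 g
dried cranberries: 2 tbsp × 8/3 ÷ 16 tbsp/cup × 140 g/cup ≈ 47 g

heavy cream: 1880 mL; sour cream: 843 g; dried cranberries: 47 g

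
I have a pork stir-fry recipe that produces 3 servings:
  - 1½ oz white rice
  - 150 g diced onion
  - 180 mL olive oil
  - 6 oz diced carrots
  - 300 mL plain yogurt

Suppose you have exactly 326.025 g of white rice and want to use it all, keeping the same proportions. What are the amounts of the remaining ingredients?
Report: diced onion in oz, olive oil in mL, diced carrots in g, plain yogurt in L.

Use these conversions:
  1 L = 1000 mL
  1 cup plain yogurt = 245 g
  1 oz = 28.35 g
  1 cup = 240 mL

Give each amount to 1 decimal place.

The original recipe has 42.525 g of white rice, so the scaling factor is 326.025 ÷ 42.525 = 23/3.
diced onion: 150 g × 23/3 ÷ 28.35 g/oz ≈ 40.6 oz
olive oil: 180 mL × 23/3 = 1380.0 mL
diced carrots: 6 oz × 23/3 × 28.35 g/oz = 1304.1 g
plain yogurt: 300 mL × 23/3 ÷ 1000 mL/L = 2.3 L

diced onion: 40.6 oz; olive oil: 1380.0 mL; diced carrots: 1304.1 g; plain yogurt: 2.3 L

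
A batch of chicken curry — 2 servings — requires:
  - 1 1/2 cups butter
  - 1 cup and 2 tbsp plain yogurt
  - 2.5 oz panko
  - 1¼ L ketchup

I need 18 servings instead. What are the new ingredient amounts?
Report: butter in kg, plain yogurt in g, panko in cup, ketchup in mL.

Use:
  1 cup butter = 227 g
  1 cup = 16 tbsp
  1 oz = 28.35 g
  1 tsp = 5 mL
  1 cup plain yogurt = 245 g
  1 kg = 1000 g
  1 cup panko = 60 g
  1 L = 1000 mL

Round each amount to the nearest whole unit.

butter: 3 kg; plain yogurt: 2481 g; panko: 11 cup; ketchup: 11250 mL

Scaling factor: 18/2 = 9.
butter: 1.5 cup × 9 × 227 g/cup ÷ 1000 g/kg ≈ 3 kg
plain yogurt: (1 cup + 2 tbsp = 1.125 cup) × 9 × 245 g/cup ≈ 2481 g
panko: 2.5 oz × 9 × 28.35 g/oz ÷ 60 g/cup ≈ 11 cup
ketchup: 1.25 L × 9 × 1000 mL/L = 11250 mL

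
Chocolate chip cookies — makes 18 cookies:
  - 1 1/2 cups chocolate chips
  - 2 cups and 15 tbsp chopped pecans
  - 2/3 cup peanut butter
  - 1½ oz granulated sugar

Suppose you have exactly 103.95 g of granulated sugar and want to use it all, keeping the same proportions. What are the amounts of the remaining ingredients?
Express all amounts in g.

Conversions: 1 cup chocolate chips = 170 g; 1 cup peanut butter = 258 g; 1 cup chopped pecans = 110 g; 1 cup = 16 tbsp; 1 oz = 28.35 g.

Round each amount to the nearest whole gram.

The original recipe has 42.525 g of granulated sugar, so the scaling factor is 103.95 ÷ 42.525 = 22/9.
chocolate chips: 1.5 cup × 22/9 × 170 g/cup ≈ 623 g
chopped pecans: (2 cup + 15 tbsp = 2.9375 cup) × 22/9 × 110 g/cup ≈ 790 g
peanut butter: 2/3 cup × 22/9 × 258 g/cup ≈ 420 g

chocolate chips: 623 g; chopped pecans: 790 g; peanut butter: 420 g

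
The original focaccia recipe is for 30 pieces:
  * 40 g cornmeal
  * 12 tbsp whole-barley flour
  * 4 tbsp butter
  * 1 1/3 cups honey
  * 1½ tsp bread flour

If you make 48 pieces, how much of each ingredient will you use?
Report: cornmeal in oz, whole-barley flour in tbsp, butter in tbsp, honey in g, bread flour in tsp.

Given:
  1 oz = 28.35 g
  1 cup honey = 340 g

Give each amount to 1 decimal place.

Scaling factor: 48/30 = 8/5 = 1.6.
cornmeal: 40 g × 8/5 ÷ 28.35 g/oz ≈ 2.3 oz
whole-barley flour: 12 tbsp × 8/5 = 19.2 tbsp
butter: 4 tbsp × 8/5 = 6.4 tbsp
honey: 4/3 cup × 8/5 × 340 g/cup ≈ 725.3 g
bread flour: 1.5 tsp × 8/5 = 2.4 tsp

cornmeal: 2.3 oz; whole-barley flour: 19.2 tbsp; butter: 6.4 tbsp; honey: 725.3 g; bread flour: 2.4 tsp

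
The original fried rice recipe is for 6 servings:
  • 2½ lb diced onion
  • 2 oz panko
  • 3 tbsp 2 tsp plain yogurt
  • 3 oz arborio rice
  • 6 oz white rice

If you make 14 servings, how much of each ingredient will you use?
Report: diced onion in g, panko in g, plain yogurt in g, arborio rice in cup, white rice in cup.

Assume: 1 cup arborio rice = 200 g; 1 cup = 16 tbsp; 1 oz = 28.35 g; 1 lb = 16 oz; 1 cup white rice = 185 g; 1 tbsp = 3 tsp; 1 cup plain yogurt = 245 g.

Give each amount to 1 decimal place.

Scaling factor: 14/6 = 7/3.
diced onion: 2.5 lb × 7/3 × 16 oz/lb × 28.35 g/oz = 2646.0 g
panko: 2 oz × 7/3 × 28.35 g/oz = 132.3 g
plain yogurt: (3 tbsp + 2 tsp = 11/3 tbsp) × 7/3 ÷ 16 tbsp/cup × 245 g/cup ≈ 131.0 g
arborio rice: 3 oz × 7/3 × 28.35 g/oz ÷ 200 g/cup ≈ 1.0 cup
white rice: 6 oz × 7/3 × 28.35 g/oz ÷ 185 g/cup ≈ 2.1 cup

diced onion: 2646.0 g; panko: 132.3 g; plain yogurt: 131.0 g; arborio rice: 1.0 cup; white rice: 2.1 cup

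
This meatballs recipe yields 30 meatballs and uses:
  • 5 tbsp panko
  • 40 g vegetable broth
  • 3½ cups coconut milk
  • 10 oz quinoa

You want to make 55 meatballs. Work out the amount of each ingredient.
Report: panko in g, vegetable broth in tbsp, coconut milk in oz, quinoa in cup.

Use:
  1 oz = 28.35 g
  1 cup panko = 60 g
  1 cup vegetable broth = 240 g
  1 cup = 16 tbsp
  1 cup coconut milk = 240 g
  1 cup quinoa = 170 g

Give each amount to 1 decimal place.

Scaling factor: 55/30 = 11/6.
panko: 5 tbsp × 11/6 ÷ 16 tbsp/cup × 60 g/cup ≈ 34.4 g
vegetable broth: 40 g × 11/6 ÷ 240 g/cup × 16 tbsp/cup ≈ 4.9 tbsp
coconut milk: 3.5 cup × 11/6 × 240 g/cup ÷ 28.35 g/oz ≈ 54.3 oz
quinoa: 10 oz × 11/6 × 28.35 g/oz ÷ 170 g/cup ≈ 3.1 cup

panko: 34.4 g; vegetable broth: 4.9 tbsp; coconut milk: 54.3 oz; quinoa: 3.1 cup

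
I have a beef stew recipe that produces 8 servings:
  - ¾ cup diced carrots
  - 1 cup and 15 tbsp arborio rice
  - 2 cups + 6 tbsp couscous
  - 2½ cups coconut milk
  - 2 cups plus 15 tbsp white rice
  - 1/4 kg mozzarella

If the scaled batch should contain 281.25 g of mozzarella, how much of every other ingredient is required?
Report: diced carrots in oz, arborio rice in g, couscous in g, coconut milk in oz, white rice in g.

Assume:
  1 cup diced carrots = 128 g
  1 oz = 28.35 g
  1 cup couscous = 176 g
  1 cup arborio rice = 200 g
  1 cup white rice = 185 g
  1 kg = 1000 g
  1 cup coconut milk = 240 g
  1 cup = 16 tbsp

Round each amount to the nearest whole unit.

diced carrots: 4 oz; arborio rice: 436 g; couscous: 470 g; coconut milk: 24 oz; white rice: 611 g

The original recipe has 250 g of mozzarella, so the scaling factor is 281.25 ÷ 250 = 9/8 = 1.125.
diced carrots: 0.75 cup × 9/8 × 128 g/cup ÷ 28.35 g/oz ≈ 4 oz
arborio rice: (1 cup + 15 tbsp = 1.9375 cup) × 9/8 × 200 g/cup ≈ 436 g
couscous: (2 cup + 6 tbsp = 2.375 cup) × 9/8 × 176 g/cup ≈ 470 g
coconut milk: 2.5 cup × 9/8 × 240 g/cup ÷ 28.35 g/oz ≈ 24 oz
white rice: (2 cup + 15 tbsp = 2.9375 cup) × 9/8 × 185 g/cup ≈ 611 g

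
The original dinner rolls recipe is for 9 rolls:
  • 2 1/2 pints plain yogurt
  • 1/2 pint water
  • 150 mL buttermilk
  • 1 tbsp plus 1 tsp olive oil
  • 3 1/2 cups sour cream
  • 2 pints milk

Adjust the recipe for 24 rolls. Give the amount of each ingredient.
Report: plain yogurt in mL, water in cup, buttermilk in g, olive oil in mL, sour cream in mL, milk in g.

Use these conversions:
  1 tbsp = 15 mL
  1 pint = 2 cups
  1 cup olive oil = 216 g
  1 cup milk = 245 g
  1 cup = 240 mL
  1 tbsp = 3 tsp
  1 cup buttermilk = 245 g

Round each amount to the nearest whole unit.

plain yogurt: 3200 mL; water: 3 cup; buttermilk: 408 g; olive oil: 53 mL; sour cream: 2240 mL; milk: 2613 g

Scaling factor: 24/9 = 8/3.
plain yogurt: 2.5 pint × 8/3 × 2 cup/pint × 240 mL/cup = 3200 mL
water: 0.5 pint × 8/3 × 2 cup/pint ≈ 3 cup
buttermilk: 150 mL × 8/3 ÷ 240 mL/cup × 245 g/cup ≈ 408 g
olive oil: (1 tbsp + 1 tsp = 4/3 tbsp) × 8/3 × 15 mL/tbsp ≈ 53 mL
sour cream: 3.5 cup × 8/3 × 240 mL/cup = 2240 mL
milk: 2 pint × 8/3 × 2 cup/pint × 245 g/cup ≈ 2613 g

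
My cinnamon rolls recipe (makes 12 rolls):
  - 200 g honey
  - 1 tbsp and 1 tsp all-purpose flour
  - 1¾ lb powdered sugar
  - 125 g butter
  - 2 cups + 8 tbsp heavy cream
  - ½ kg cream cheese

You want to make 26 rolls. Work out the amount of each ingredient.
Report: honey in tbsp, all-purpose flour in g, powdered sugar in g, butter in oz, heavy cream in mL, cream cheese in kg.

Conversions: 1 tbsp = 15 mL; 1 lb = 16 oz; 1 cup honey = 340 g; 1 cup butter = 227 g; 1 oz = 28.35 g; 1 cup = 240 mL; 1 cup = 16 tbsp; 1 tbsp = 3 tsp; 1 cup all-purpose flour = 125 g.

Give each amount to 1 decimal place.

honey: 20.4 tbsp; all-purpose flour: 22.6 g; powdered sugar: 1719.9 g; butter: 9.6 oz; heavy cream: 1300.0 mL; cream cheese: 1.1 kg

Scaling factor: 26/12 = 13/6.
honey: 200 g × 13/6 ÷ 340 g/cup × 16 tbsp/cup ≈ 20.4 tbsp
all-purpose flour: (1 tbsp + 1 tsp = 4/3 tbsp) × 13/6 ÷ 16 tbsp/cup × 125 g/cup ≈ 22.6 g
powdered sugar: 1.75 lb × 13/6 × 16 oz/lb × 28.35 g/oz = 1719.9 g
butter: 125 g × 13/6 ÷ 28.35 g/oz ≈ 9.6 oz
heavy cream: (2 cup + 8 tbsp = 2.5 cup) × 13/6 × 240 mL/cup = 1300.0 mL
cream cheese: 0.5 kg × 13/6 ≈ 1.1 kg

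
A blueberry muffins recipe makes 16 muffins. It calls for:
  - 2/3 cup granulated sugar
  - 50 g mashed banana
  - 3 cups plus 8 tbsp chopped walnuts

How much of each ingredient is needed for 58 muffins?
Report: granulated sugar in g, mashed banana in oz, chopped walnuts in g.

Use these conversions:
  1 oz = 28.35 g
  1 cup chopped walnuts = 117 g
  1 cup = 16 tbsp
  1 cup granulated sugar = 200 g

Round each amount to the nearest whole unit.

Scaling factor: 58/16 = 29/8 = 3.625.
granulated sugar: 2/3 cup × 29/8 × 200 g/cup ≈ 483 g
mashed banana: 50 g × 29/8 ÷ 28.35 g/oz ≈ 6 oz
chopped walnuts: (3 cup + 8 tbsp = 3.5 cup) × 29/8 × 117 g/cup ≈ 1484 g

granulated sugar: 483 g; mashed banana: 6 oz; chopped walnuts: 1484 g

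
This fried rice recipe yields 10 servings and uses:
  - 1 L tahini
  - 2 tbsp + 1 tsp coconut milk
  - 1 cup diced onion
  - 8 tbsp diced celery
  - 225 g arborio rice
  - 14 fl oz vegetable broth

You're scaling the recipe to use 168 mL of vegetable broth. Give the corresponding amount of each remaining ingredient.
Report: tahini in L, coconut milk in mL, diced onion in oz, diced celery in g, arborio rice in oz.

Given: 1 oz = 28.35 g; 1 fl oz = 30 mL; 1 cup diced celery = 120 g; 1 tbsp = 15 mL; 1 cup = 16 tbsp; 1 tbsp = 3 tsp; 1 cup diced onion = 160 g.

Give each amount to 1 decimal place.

tahini: 0.4 L; coconut milk: 14.0 mL; diced onion: 2.3 oz; diced celery: 24.0 g; arborio rice: 3.2 oz

The original recipe has 420 mL of vegetable broth, so the scaling factor is 168 ÷ 420 = 2/5 = 0.4.
tahini: 1 L × 2/5 = 0.4 L
coconut milk: (2 tbsp + 1 tsp = 7/3 tbsp) × 2/5 × 15 mL/tbsp = 14.0 mL
diced onion: 1 cup × 2/5 × 160 g/cup ÷ 28.35 g/oz ≈ 2.3 oz
diced celery: 8 tbsp × 2/5 ÷ 16 tbsp/cup × 120 g/cup = 24.0 g
arborio rice: 225 g × 2/5 ÷ 28.35 g/oz ≈ 3.2 oz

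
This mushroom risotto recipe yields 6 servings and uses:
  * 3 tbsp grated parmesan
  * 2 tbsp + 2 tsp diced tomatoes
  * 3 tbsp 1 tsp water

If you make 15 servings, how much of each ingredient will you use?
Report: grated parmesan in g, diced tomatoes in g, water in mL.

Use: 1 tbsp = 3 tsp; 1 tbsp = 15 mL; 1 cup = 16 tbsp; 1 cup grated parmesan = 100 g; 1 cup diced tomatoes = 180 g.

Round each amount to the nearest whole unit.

grated parmesan: 47 g; diced tomatoes: 75 g; water: 125 mL

Scaling factor: 15/6 = 5/2 = 2.5.
grated parmesan: 3 tbsp × 5/2 ÷ 16 tbsp/cup × 100 g/cup ≈ 47 g
diced tomatoes: (2 tbsp + 2 tsp = 8/3 tbsp) × 5/2 ÷ 16 tbsp/cup × 180 g/cup = 75 g
water: (3 tbsp + 1 tsp = 10/3 tbsp) × 5/2 × 15 mL/tbsp = 125 mL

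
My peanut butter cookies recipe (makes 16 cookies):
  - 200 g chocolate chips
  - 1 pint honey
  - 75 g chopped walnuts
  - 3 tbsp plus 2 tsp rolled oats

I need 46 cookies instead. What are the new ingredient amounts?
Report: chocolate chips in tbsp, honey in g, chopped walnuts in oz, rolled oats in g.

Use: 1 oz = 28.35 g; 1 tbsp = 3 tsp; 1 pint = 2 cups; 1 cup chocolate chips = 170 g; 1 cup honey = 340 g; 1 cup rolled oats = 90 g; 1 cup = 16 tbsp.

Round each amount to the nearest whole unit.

chocolate chips: 54 tbsp; honey: 1955 g; chopped walnuts: 8 oz; rolled oats: 59 g

Scaling factor: 46/16 = 23/8 = 2.875.
chocolate chips: 200 g × 23/8 ÷ 170 g/cup × 16 tbsp/cup ≈ 54 tbsp
honey: 1 pint × 23/8 × 2 cup/pint × 340 g/cup = 1955 g
chopped walnuts: 75 g × 23/8 ÷ 28.35 g/oz ≈ 8 oz
rolled oats: (3 tbsp + 2 tsp = 11/3 tbsp) × 23/8 ÷ 16 tbsp/cup × 90 g/cup ≈ 59 g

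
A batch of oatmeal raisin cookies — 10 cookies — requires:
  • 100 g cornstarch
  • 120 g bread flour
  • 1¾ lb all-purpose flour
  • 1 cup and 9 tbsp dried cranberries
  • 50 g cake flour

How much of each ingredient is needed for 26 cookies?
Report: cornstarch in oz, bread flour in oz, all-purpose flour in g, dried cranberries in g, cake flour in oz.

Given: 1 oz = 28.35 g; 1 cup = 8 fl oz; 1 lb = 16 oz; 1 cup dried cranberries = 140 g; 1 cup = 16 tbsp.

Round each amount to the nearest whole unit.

Scaling factor: 26/10 = 13/5 = 2.6.
cornstarch: 100 g × 13/5 ÷ 28.35 g/oz ≈ 9 oz
bread flour: 120 g × 13/5 ÷ 28.35 g/oz ≈ 11 oz
all-purpose flour: 1.75 lb × 13/5 × 16 oz/lb × 28.35 g/oz ≈ 2064 g
dried cranberries: (1 cup + 9 tbsp = 1.5625 cup) × 13/5 × 140 g/cup ≈ 569 g
cake flour: 50 g × 13/5 ÷ 28.35 g/oz ≈ 5 oz

cornstarch: 9 oz; bread flour: 11 oz; all-purpose flour: 2064 g; dried cranberries: 569 g; cake flour: 5 oz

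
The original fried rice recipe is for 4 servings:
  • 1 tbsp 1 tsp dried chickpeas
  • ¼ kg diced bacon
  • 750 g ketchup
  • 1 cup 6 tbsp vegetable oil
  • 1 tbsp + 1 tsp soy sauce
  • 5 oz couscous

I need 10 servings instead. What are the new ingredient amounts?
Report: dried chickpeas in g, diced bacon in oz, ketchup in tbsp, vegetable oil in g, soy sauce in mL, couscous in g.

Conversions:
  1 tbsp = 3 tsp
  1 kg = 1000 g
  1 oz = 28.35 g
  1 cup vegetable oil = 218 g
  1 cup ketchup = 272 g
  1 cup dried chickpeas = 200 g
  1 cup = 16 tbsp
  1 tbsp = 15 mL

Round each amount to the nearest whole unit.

dried chickpeas: 42 g; diced bacon: 22 oz; ketchup: 110 tbsp; vegetable oil: 749 g; soy sauce: 50 mL; couscous: 354 g

Scaling factor: 10/4 = 5/2 = 2.5.
dried chickpeas: (1 tbsp + 1 tsp = 4/3 tbsp) × 5/2 ÷ 16 tbsp/cup × 200 g/cup ≈ 42 g
diced bacon: 0.25 kg × 5/2 × 1000 g/kg ÷ 28.35 g/oz ≈ 22 oz
ketchup: 750 g × 5/2 ÷ 272 g/cup × 16 tbsp/cup ≈ 110 tbsp
vegetable oil: (1 cup + 6 tbsp = 1.375 cup) × 5/2 × 218 g/cup ≈ 749 g
soy sauce: (1 tbsp + 1 tsp = 4/3 tbsp) × 5/2 × 15 mL/tbsp = 50 mL
couscous: 5 oz × 5/2 × 28.35 g/oz ≈ 354 g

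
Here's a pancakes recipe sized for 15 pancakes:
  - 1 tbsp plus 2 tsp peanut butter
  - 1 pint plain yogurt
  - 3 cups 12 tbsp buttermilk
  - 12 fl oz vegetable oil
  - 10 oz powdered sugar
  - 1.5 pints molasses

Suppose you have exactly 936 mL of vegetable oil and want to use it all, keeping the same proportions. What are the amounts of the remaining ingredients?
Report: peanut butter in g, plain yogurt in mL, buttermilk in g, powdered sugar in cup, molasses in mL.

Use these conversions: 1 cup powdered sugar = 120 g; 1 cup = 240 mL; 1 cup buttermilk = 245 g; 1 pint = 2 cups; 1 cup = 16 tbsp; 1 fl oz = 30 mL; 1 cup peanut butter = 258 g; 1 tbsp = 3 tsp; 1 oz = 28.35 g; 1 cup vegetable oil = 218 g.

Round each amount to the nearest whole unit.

peanut butter: 70 g; plain yogurt: 1248 mL; buttermilk: 2389 g; powdered sugar: 6 cup; molasses: 1872 mL

The original recipe has 360 mL of vegetable oil, so the scaling factor is 936 ÷ 360 = 13/5 = 2.6.
peanut butter: (1 tbsp + 2 tsp = 5/3 tbsp) × 13/5 ÷ 16 tbsp/cup × 258 g/cup ≈ 70 g
plain yogurt: 1 pint × 13/5 × 2 cup/pint × 240 mL/cup = 1248 mL
buttermilk: (3 cup + 12 tbsp = 3.75 cup) × 13/5 × 245 g/cup ≈ 2389 g
powdered sugar: 10 oz × 13/5 × 28.35 g/oz ÷ 120 g/cup ≈ 6 cup
molasses: 1.5 pint × 13/5 × 2 cup/pint × 240 mL/cup = 1872 mL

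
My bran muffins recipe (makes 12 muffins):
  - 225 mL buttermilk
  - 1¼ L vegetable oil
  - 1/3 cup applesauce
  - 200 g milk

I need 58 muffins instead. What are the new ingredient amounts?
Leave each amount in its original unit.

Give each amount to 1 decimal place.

Scaling factor: 58/12 = 29/6.
buttermilk: 225 mL × 29/6 = 1087.5 mL
vegetable oil: 1.25 L × 29/6 ≈ 6.0 L
applesauce: 1/3 cup × 29/6 ≈ 1.6 cup
milk: 200 g × 29/6 ≈ 966.7 g

buttermilk: 1087.5 mL; vegetable oil: 6.0 L; applesauce: 1.6 cup; milk: 966.7 g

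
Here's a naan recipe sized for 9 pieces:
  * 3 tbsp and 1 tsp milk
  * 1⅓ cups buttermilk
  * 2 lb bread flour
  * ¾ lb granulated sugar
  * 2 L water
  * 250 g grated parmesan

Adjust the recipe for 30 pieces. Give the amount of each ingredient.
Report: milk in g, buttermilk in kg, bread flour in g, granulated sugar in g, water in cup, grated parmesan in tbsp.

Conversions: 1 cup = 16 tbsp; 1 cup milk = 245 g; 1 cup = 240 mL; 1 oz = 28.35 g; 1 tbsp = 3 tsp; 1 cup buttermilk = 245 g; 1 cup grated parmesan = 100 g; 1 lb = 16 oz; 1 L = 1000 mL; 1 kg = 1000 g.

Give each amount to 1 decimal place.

milk: 170.1 g; buttermilk: 1.1 kg; bread flour: 3024.0 g; granulated sugar: 1134.0 g; water: 27.8 cup; grated parmesan: 133.3 tbsp

Scaling factor: 30/9 = 10/3.
milk: (3 tbsp + 1 tsp = 10/3 tbsp) × 10/3 ÷ 16 tbsp/cup × 245 g/cup ≈ 170.1 g
buttermilk: 4/3 cup × 10/3 × 245 g/cup ÷ 1000 g/kg ≈ 1.1 kg
bread flour: 2 lb × 10/3 × 16 oz/lb × 28.35 g/oz = 3024.0 g
granulated sugar: 0.75 lb × 10/3 × 16 oz/lb × 28.35 g/oz = 1134.0 g
water: 2 L × 10/3 × 1000 mL/L ÷ 240 mL/cup ≈ 27.8 cup
grated parmesan: 250 g × 10/3 ÷ 100 g/cup × 16 tbsp/cup ≈ 133.3 tbsp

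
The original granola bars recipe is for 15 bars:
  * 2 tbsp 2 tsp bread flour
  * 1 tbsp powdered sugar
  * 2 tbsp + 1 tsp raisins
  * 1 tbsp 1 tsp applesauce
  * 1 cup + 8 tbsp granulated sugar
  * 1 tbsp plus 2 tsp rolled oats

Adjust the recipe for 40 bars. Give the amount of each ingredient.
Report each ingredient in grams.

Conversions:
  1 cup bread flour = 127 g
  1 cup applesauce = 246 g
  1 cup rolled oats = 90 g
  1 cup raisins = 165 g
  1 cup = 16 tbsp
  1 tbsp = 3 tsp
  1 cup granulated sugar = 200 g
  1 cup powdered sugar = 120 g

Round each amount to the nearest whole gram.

Scaling factor: 40/15 = 8/3.
bread flour: (2 tbsp + 2 tsp = 8/3 tbsp) × 8/3 ÷ 16 tbsp/cup × 127 g/cup ≈ 56 g
powdered sugar: 1 tbsp × 8/3 ÷ 16 tbsp/cup × 120 g/cup = 20 g
raisins: (2 tbsp + 1 tsp = 7/3 tbsp) × 8/3 ÷ 16 tbsp/cup × 165 g/cup ≈ 64 g
applesauce: (1 tbsp + 1 tsp = 4/3 tbsp) × 8/3 ÷ 16 tbsp/cup × 246 g/cup ≈ 55 g
granulated sugar: (1 cup + 8 tbsp = 1.5 cup) × 8/3 × 200 g/cup = 800 g
rolled oats: (1 tbsp + 2 tsp = 5/3 tbsp) × 8/3 ÷ 16 tbsp/cup × 90 g/cup = 25 g

bread flour: 56 g; powdered sugar: 20 g; raisins: 64 g; applesauce: 55 g; granulated sugar: 800 g; rolled oats: 25 g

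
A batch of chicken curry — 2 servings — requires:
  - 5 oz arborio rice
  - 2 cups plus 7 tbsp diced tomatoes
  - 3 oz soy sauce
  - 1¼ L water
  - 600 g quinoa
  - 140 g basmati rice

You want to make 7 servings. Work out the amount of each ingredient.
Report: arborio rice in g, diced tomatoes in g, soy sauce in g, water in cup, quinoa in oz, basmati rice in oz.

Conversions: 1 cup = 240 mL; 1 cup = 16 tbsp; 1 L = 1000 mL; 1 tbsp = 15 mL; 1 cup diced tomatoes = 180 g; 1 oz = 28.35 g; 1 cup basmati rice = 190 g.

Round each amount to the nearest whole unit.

arborio rice: 496 g; diced tomatoes: 1536 g; soy sauce: 298 g; water: 18 cup; quinoa: 74 oz; basmati rice: 17 oz

Scaling factor: 7/2 = 3.5.
arborio rice: 5 oz × 7/2 × 28.35 g/oz ≈ 496 g
diced tomatoes: (2 cup + 7 tbsp = 2.4375 cup) × 7/2 × 180 g/cup ≈ 1536 g
soy sauce: 3 oz × 7/2 × 28.35 g/oz ≈ 298 g
water: 1.25 L × 7/2 × 1000 mL/L ÷ 240 mL/cup ≈ 18 cup
quinoa: 600 g × 7/2 ÷ 28.35 g/oz ≈ 74 oz
basmati rice: 140 g × 7/2 ÷ 28.35 g/oz ≈ 17 oz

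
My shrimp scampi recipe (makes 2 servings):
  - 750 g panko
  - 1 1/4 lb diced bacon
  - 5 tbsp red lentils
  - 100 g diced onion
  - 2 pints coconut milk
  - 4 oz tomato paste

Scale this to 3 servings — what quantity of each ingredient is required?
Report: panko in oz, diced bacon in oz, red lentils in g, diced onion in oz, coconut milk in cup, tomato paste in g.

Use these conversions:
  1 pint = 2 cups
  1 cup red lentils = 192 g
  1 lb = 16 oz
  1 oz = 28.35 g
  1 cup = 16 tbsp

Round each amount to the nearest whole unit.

Scaling factor: 3/2 = 1.5.
panko: 750 g × 3/2 ÷ 28.35 g/oz ≈ 40 oz
diced bacon: 1.25 lb × 3/2 × 16 oz/lb = 30 oz
red lentils: 5 tbsp × 3/2 ÷ 16 tbsp/cup × 192 g/cup = 90 g
diced onion: 100 g × 3/2 ÷ 28.35 g/oz ≈ 5 oz
coconut milk: 2 pint × 3/2 × 2 cup/pint = 6 cup
tomato paste: 4 oz × 3/2 × 28.35 g/oz ≈ 170 g

panko: 40 oz; diced bacon: 30 oz; red lentils: 90 g; diced onion: 5 oz; coconut milk: 6 cup; tomato paste: 170 g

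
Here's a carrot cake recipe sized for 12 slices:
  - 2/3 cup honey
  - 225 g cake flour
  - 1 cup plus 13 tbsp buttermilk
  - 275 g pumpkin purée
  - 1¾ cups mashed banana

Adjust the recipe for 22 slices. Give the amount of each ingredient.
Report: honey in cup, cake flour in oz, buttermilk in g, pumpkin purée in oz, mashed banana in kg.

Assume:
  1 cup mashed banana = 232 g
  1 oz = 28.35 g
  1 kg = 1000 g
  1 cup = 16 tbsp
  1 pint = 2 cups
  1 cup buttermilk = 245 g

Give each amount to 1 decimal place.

honey: 1.2 cup; cake flour: 14.6 oz; buttermilk: 814.1 g; pumpkin purée: 17.8 oz; mashed banana: 0.7 kg

Scaling factor: 22/12 = 11/6.
honey: 2/3 cup × 11/6 ≈ 1.2 cup
cake flour: 225 g × 11/6 ÷ 28.35 g/oz ≈ 14.6 oz
buttermilk: (1 cup + 13 tbsp = 1.8125 cup) × 11/6 × 245 g/cup ≈ 814.1 g
pumpkin purée: 275 g × 11/6 ÷ 28.35 g/oz ≈ 17.8 oz
mashed banana: 1.75 cup × 11/6 × 232 g/cup ÷ 1000 g/kg ≈ 0.7 kg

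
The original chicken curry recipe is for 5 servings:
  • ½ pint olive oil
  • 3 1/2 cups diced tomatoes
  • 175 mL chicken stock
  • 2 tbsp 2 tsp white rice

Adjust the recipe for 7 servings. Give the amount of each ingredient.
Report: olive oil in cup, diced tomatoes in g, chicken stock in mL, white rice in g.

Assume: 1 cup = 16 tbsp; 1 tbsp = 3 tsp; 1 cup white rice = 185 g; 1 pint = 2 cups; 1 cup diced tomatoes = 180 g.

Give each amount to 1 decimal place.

olive oil: 1.4 cup; diced tomatoes: 882.0 g; chicken stock: 245.0 mL; white rice: 43.2 g

Scaling factor: 7/5 = 1.4.
olive oil: 0.5 pint × 7/5 × 2 cup/pint = 1.4 cup
diced tomatoes: 3.5 cup × 7/5 × 180 g/cup = 882.0 g
chicken stock: 175 mL × 7/5 = 245.0 mL
white rice: (2 tbsp + 2 tsp = 8/3 tbsp) × 7/5 ÷ 16 tbsp/cup × 185 g/cup ≈ 43.2 g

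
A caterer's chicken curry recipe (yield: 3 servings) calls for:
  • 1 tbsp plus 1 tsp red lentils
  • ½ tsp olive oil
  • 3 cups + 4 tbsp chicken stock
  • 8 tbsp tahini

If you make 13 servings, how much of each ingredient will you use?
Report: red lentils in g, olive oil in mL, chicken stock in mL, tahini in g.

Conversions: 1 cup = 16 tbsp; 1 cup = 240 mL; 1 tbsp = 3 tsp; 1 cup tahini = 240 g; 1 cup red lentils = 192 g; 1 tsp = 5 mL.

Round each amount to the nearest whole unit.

Scaling factor: 13/3.
red lentils: (1 tbsp + 1 tsp = 4/3 tbsp) × 13/3 ÷ 16 tbsp/cup × 192 g/cup ≈ 69 g
olive oil: 0.5 tsp × 13/3 × 5 mL/tsp ≈ 11 mL
chicken stock: (3 cup + 4 tbsp = 3.25 cup) × 13/3 × 240 mL/cup = 3380 mL
tahini: 8 tbsp × 13/3 ÷ 16 tbsp/cup × 240 g/cup = 520 g

red lentils: 69 g; olive oil: 11 mL; chicken stock: 3380 mL; tahini: 520 g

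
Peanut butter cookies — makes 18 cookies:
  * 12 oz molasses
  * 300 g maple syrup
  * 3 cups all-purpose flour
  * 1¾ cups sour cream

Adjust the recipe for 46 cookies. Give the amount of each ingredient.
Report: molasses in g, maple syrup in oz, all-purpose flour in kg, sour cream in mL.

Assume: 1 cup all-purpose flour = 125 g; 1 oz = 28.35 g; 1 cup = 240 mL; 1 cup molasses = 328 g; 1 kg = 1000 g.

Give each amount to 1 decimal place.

Scaling factor: 46/18 = 23/9.
molasses: 12 oz × 23/9 × 28.35 g/oz = 869.4 g
maple syrup: 300 g × 23/9 ÷ 28.35 g/oz ≈ 27.0 oz
all-purpose flour: 3 cup × 23/9 × 125 g/cup ÷ 1000 g/kg ≈ 1.0 kg
sour cream: 1.75 cup × 23/9 × 240 mL/cup ≈ 1073.3 mL

molasses: 869.4 g; maple syrup: 27.0 oz; all-purpose flour: 1.0 kg; sour cream: 1073.3 mL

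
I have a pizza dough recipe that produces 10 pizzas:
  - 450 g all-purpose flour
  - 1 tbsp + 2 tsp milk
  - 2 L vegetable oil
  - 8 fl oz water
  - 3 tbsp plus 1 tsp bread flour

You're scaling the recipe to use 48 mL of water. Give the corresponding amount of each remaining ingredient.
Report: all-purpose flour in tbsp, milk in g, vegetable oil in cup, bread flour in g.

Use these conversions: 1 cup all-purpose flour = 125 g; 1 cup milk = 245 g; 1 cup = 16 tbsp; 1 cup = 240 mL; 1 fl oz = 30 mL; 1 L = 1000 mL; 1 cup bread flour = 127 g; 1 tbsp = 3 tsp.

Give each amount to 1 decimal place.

The original recipe has 240 mL of water, so the scaling factor is 48 ÷ 240 = 1/5 = 0.2.
all-purpose flour: 450 g × 1/5 ÷ 125 g/cup × 16 tbsp/cup ≈ 11.5 tbsp
milk: (1 tbsp + 2 tsp = 5/3 tbsp) × 1/5 ÷ 16 tbsp/cup × 245 g/cup ≈ 5.1 g
vegetable oil: 2 L × 1/5 × 1000 mL/L ÷ 240 mL/cup ≈ 1.7 cup
bread flour: (3 tbsp + 1 tsp = 10/3 tbsp) × 1/5 ÷ 16 tbsp/cup × 127 g/cup ≈ 5.3 g

all-purpose flour: 11.5 tbsp; milk: 5.1 g; vegetable oil: 1.7 cup; bread flour: 5.3 g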